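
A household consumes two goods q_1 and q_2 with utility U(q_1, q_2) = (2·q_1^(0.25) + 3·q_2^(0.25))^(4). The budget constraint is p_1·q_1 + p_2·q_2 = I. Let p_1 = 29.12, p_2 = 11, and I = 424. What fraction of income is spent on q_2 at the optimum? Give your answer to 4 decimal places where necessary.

share on q_2 = 0.7037

MRS = MU_q_1/MU_q_2 = (2/3)·(q_2/q_1)^(0.75). Set equal to p_1/p_2.
Hence q_2/q_1 = ((3/2)·p_1/p_2)^(1/(0.75)), i.e. raised to the 4/3 power.
With the ratio pinned down, the budget gives q_1* = I/(p_1 + p_2·(q_2/q_1)) and q_2* = (q_2/q_1)·q_1*.
Numerically q_2/q_1 = 6.288107, so q_1* = 424/(29.12 + 11·6.288107) = 4.3138 and q_2* = 6.288107·4.3138 = 27.1256.
Expenditure on q_2: 11·27.1256 = 298.3821; share = 0.7037.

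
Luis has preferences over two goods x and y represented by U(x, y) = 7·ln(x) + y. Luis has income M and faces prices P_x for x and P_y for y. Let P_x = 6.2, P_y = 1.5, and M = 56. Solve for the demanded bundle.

MU_x = 7/x, MU_y = 1. Tangency: 7/x = P_x/P_y.
So x*(P_x,P_y) = 7·P_y/P_x, independent of income; and y* = (M − 7·P_y)/P_y.
At the given prices: x* = 7·1.5/6.2 = 1.6935, and y* = 30.3333.

x* = 1.6935, y* = 30.3333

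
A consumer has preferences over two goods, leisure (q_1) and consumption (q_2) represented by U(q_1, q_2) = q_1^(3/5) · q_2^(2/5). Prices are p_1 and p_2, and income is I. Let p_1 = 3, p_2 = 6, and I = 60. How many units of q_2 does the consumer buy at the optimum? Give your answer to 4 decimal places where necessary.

q_2* = 4

MU_q_1/MU_q_2 = (0.6·q_2)/(0.4·q_1); tangency sets this equal to p_1/p_2.
So 0.6·p_2·q_2 = 0.4·p_1·q_1; combined with the budget, a share 0.6 of income goes to q_1.
Demand: q_1*(p_1,p_2,I) = 0.6·I/p_1 and q_2* = 0.4·I/p_2.
At p_1=3, p_2=6, I=60: q_2* = 0.4·60/6 = 4.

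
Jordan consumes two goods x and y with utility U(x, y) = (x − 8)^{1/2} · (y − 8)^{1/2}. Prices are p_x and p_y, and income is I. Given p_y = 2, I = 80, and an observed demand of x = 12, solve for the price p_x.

Let x' = x−8, y' = y−8. MRS = y'/x' = p_x/p_y.
After buying the subsistence bundle (8, 8), a share 0.5 of the remaining income goes to x: x* = 8 + 0.5·(I − 8p_x − 8p_y)/p_x.
Set x* = 12 in the demand function and solve for p_x: p_x = 4.

p_x = 4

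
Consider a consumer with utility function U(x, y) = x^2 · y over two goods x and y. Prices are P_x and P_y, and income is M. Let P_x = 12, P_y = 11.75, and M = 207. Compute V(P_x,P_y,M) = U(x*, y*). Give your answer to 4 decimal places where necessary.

V = 776.617

Demand: x*(P_x,P_y,M) = 2/3·M/P_x and y* = 1/3·M/P_y.
At P_x=12, P_y=11.75, M=207: x* = 2/3·207/12 = 11.5, y* = 5.8723.
Utility at the optimum: U(11.5, 5.8723) = 776.617.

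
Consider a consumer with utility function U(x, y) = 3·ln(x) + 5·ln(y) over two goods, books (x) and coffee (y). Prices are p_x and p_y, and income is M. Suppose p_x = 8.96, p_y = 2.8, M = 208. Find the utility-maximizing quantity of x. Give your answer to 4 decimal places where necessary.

x* = 8.7054

Demand: x*(p_x,p_y,M) = 0.375·M/p_x and y* = 0.625·M/p_y.
At p_x=8.96, p_y=2.8, M=208: x* = 0.375·208/8.96 = 8.7054.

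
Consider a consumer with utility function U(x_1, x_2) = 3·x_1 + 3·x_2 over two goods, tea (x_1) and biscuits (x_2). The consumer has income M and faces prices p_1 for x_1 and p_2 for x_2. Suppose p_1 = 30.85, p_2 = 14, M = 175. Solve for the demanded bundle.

x_1* = 0, x_2* = 12.5

Perfect substitutes: compare marginal utility per dollar. 3/p_1 vs 3/p_2 → 0.0972 vs 0.2143.
x_2 gives more utility per dollar, so spend all income on x_2: x_2* = M/p_2, x_1* = 0.
Numerically: x_1* = 0, x_2* = 12.5.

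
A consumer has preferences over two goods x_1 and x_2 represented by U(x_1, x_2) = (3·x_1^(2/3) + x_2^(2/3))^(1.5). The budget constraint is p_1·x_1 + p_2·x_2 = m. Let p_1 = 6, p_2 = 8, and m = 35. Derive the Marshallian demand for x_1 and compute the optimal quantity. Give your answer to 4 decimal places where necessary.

MRS = MU_x_1/MU_x_2 = 3·(x_2/x_1)^(1/3). Set equal to p_1/p_2.
Hence x_2/x_1 = ((1/3)·p_1/p_2)^(1/(1/3)), i.e. raised to the 3 power.
Substitute x_2 = (x_2/x_1)·x_1 into the budget: x_1* = m/(p_1 + p_2·(x_2/x_1)).
Numerically x_2/x_1 = 0.015625, so x_1* = 35/(6 + 8·0.015625) = 5.7143.

x_1* = 5.7143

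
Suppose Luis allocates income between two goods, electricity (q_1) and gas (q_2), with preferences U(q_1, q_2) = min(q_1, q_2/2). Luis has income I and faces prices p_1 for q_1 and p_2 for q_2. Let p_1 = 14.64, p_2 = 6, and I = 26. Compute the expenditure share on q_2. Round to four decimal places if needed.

With perfect complements, no substitution: consume in ratio q_1:q_2 = 1:2.
Budget: p_1·q_1 + p_2·2·q_1 = I, so (p_1 + 2·p_2)·q_1 = I.
Demand: q_1*(p_1,p_2,I) = I/(p_1 + 2·p_2), q_2* = 2·I/(p_1 + 2·p_2).
Here 14.64 + 2·6 = 26.64, giving q_1* = 0.976 and q_2* = 1.952.
Expenditure on q_2: 6·1.952 = 11.7117; share = 0.4505.

share on q_2 = 0.4505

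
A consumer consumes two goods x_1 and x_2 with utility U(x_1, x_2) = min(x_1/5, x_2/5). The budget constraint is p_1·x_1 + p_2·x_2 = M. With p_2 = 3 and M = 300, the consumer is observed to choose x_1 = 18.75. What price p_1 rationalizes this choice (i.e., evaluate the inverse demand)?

With perfect complements, no substitution: consume in ratio x_1:x_2 = 5:5.
Budget: p_1·x_1 + p_2·x_1 = M, so (5·p_1 + 5·p_2)·x_1 = 5·M.
Demand: x_1*(p_1,p_2,M) = 5·M/(5·p_1 + 5·p_2), x_2* = 5·M/(5·p_1 + 5·p_2).
Set x_1* = 18.75 in the demand function and solve for p_1: p_1 = 13.

p_1 = 13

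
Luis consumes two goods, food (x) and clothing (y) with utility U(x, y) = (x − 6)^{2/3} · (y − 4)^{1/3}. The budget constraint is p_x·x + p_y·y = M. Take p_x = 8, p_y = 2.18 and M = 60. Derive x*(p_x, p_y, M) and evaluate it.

x* = 6.2733

After buying the subsistence bundle (6, 4), a share 2/3 of the remaining income goes to x: x* = 6 + 2/3·(M − 6p_x − 4p_y)/p_x.
Discretionary income = 60 − 6·8 − 4·2.18 = 3.28; x* = 6 + 2/3·3.28/8 = 6.2733.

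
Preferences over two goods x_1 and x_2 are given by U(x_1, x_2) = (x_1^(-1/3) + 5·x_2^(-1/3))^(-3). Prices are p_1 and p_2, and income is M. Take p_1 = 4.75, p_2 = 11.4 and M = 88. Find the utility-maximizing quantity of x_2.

MRS = MU_x_1/MU_x_2 = (1/5)·(x_2/x_1)^(4/3). Set equal to p_1/p_2.
Solve for the ratio: x_2/x_1 = [5·p_1/p_2]^(0.75).
With the ratio pinned down, the budget gives x_1* = M/(p_1 + p_2·(x_2/x_1)) and x_2* = (x_2/x_1)·x_1*.
Numerically x_2/x_1 = 1.73408, so x_1* = 88/(4.75 + 11.4·1.73408) = 3.5891 and x_2* = 1.73408·3.5891 = 6.2238.

x_2* = 6.2238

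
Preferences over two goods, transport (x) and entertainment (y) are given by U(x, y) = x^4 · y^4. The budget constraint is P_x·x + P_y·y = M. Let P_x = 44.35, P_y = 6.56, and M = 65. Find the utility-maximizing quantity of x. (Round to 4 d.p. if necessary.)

The MRS is y/x. Set MRS = P_x/P_y.
Rearranging, P_y·y = P_x·x. Substituting into the budget gives P_x·x·(1 + 1) = M.
Demand: x*(P_x,P_y,M) = 0.5·M/P_x and y* = 0.5·M/P_y.
At P_x=44.35, P_y=6.56, M=65: x* = 0.5·65/44.35 = 0.7328.

x* = 0.7328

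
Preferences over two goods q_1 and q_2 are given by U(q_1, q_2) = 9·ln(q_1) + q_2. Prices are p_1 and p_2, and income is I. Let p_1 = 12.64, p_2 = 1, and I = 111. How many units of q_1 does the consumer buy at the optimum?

q_1* = 0.712

Set MRS = p_1/p_2: (9/q_1)/1 = p_1/p_2.
So q_1*(p_1,p_2) = 9·p_2/p_1, independent of income; and q_2* = (I − 9·p_2)/p_2.
At the given prices: q_1* = 9·1/12.64 = 0.712.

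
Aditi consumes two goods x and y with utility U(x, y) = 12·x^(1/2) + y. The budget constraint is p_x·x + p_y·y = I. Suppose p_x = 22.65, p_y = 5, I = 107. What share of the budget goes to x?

share on x = 0.3714

Thus x* = (6·p_y/p_x)² — independent of I — with the rest of income spent on y.
Plugging in: x* = (6·5/22.65)² = 1.7543, y* = 13.453.
Expenditure on x: 22.65·1.7543 = 39.7351; share = 0.3714.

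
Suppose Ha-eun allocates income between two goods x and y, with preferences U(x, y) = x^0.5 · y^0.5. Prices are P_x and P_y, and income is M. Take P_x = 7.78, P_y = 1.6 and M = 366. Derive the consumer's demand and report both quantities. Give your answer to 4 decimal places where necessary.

MU_x/MU_y = (0.5·y)/(0.5·x); tangency sets this equal to P_x/P_y.
So 0.5·P_y·y = 0.5·P_x·x; combined with the budget, a share 0.5 of income goes to x.
Demand: x*(P_x,P_y,M) = 0.5·M/P_x and y* = 0.5·M/P_y.
At P_x=7.78, P_y=1.6, M=366: x* = 0.5·366/7.78 = 23.5219, y* = 114.375.

x* = 23.5219, y* = 114.375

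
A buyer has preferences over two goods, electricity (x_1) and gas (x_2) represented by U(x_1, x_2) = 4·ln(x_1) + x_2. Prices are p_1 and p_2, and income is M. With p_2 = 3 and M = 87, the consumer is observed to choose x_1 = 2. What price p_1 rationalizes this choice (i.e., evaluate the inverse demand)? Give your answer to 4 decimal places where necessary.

Set MRS = p_1/p_2: (4/x_1)/1 = p_1/p_2.
So x_1*(p_1,p_2) = 4·p_2/p_1, independent of income; and x_2* = (M − 4·p_2)/p_2.
Set x_1* = 2 in the demand function and solve for p_1: p_1 = 6.

p_1 = 6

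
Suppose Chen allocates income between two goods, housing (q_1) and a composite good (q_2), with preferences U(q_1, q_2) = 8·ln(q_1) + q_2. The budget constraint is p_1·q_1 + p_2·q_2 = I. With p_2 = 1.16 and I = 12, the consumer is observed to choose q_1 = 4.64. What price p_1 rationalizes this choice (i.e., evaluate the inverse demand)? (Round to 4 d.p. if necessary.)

p_1 = 2

MU_q_1 = 8/q_1, MU_q_2 = 1. Tangency: 8/q_1 = p_1/p_2.
So q_1*(p_1,p_2) = 8·p_2/p_1, independent of income; and q_2* = (I − 8·p_2)/p_2.
Set q_1* = 4.64 in the demand function and solve for p_1: p_1 = 2.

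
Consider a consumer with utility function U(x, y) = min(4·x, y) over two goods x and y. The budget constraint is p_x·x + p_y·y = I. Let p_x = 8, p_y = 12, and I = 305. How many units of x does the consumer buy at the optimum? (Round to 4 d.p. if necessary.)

With perfect complements, no substitution: consume in ratio x:y = 1:4.
Budget: p_x·x + p_y·4·x = I, so (p_x + 4·p_y)·x = I.
Demand: x*(p_x,p_y,I) = I/(p_x + 4·p_y), y* = 4·I/(p_x + 4·p_y).
Here 8 + 4·12 = 56, giving x* = 5.4464.

x* = 5.4464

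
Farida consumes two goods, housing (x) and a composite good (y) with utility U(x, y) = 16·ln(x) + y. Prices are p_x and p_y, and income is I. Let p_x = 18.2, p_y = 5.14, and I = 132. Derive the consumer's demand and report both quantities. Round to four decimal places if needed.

Set MRS = p_x/p_y: (16/x)/1 = p_x/p_y.
So x*(p_x,p_y) = 16·p_y/p_x, independent of income; and y* = (I − 16·p_y)/p_y.
At the given prices: x* = 16·5.14/18.2 = 4.5187, and y* = 9.6809.

x* = 4.5187, y* = 9.6809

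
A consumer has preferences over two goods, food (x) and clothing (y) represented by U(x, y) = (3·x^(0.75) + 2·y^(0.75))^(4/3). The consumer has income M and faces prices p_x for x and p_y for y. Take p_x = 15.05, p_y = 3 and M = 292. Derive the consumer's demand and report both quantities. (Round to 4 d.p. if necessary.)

MU_x ∝ 3·x^(-0.25), MU_y ∝ 2·y^(-0.25), so MRS = (3/2)·(y/x)^(0.25) = p_x/p_y.
Hence y/x = ((2/3)·p_x/p_y)^(1/(0.25)), i.e. raised to the 4 power.
Substitute y = (y/x)·x into the budget: x* = M/(p_x + p_y·(y/x)).
Numerically y/x = 125.111129, so x* = 292/(15.05 + 3·125.111129) = 0.748 and y* = 125.111129·0.748 = 93.581.

x* = 0.748, y* = 93.581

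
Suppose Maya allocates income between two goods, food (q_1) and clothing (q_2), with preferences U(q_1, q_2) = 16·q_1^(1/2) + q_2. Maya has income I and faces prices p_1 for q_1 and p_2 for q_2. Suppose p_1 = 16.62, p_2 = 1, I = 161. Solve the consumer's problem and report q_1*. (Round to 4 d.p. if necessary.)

Plugging in: q_1* = (8·1/16.62)² = 0.2317.

q_1* = 0.2317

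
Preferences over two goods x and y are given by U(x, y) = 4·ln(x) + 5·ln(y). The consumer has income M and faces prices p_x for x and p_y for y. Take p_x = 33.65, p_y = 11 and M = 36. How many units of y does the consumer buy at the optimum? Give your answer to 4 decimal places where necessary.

The MRS is (4/5)·y/x. Set MRS = p_x/p_y.
Rearranging, p_y·y = (5/4)·p_x·x. Substituting into the budget gives p_x·x·(1 + (5/4)) = M.
Demand: x*(p_x,p_y,M) = 4/9·M/p_x and y* = 5/9·M/p_y.
At p_x=33.65, p_y=11, M=36: y* = 5/9·36/11 = 1.8182.

y* = 1.8182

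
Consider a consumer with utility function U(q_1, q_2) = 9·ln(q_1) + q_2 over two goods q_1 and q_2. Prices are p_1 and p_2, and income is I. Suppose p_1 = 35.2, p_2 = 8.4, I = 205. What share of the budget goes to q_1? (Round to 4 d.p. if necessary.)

So q_1*(p_1,p_2) = 9·p_2/p_1, independent of income; and q_2* = (I − 9·p_2)/p_2.
At the given prices: q_1* = 9·8.4/35.2 = 2.1477, and q_2* = 15.4048.
Expenditure on q_1: 35.2·2.1477 = 75.6; share = 0.3688.

share on q_1 = 0.3688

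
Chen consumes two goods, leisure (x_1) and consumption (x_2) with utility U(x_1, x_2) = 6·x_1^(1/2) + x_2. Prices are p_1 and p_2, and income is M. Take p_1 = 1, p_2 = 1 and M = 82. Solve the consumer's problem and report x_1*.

x_1* = 9

Set MRS = p_1/p_2: 3·x_1^(−1/2) = p_1/p_2.
Solve: √x_1 = 3·p_2/p_1, so x_1*(p_1,p_2) = (3·p_2/p_1)², and x_2* = (M − p_1·x_1*)/p_2.
Plugging in: x_1* = (3·1/1)² = 9.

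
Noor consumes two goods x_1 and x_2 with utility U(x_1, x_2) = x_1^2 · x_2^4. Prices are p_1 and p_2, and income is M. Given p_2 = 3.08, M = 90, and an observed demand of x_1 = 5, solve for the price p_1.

The MRS is (1/2)·x_2/x_1. Set MRS = p_1/p_2.
Rearranging, p_2·x_2 = 2·p_1·x_1. Substituting into the budget gives p_1·x_1·(1 + 2) = M.
Demand: x_1*(p_1,p_2,M) = 1/3·M/p_1 and x_2* = 2/3·M/p_2.
Set x_1* = 5 in the demand function and solve for p_1: p_1 = 6.

p_1 = 6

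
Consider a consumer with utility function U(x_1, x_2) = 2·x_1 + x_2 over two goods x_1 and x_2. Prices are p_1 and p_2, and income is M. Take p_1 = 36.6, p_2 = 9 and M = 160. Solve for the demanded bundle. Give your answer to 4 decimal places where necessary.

Linear utility — the consumer picks whichever good has higher MU/price: 2/36.6 = 0.0546 vs 1/9 = 0.1111.
x_2 gives more utility per dollar, so spend all income on x_2: x_2* = M/p_2, x_1* = 0.
Numerically: x_1* = 0, x_2* = 17.7778.

x_1* = 0, x_2* = 17.7778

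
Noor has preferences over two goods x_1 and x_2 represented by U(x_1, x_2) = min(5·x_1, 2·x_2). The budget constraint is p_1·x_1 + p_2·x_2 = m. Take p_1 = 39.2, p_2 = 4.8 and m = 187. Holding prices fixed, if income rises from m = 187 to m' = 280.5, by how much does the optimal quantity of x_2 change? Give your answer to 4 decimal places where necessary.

Δx_2* = 4.5654

With perfect complements, no substitution: consume in ratio x_1:x_2 = 2:5.
Budget: p_1·x_1 + p_2·(5/2)·x_1 = m, so (2·p_1 + 5·p_2)·x_1 = 2·m.
Demand: x_1*(p_1,p_2,m) = 2·m/(2·p_1 + 5·p_2), x_2* = 5·m/(2·p_1 + 5·p_2).
Here 2·39.2 + 5·4.8 = 102.4, giving x_2* = 9.1309.
At m' = 280.5: x_2* = 13.6963. Change: 13.6963 − 9.1309 = 4.5654.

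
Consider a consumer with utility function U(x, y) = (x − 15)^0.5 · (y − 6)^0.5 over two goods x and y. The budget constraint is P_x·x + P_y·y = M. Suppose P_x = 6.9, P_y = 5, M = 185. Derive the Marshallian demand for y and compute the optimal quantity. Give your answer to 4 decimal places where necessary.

y* = 11.15

This is Cobb-Douglas in (x−15, y−6): tangency gives 0.5·P_y·(y−6) = 0.5·P_x·(x−15).
After buying the subsistence bundle (15, 6), a share 0.5 of the remaining income goes to x: x* = 15 + 0.5·(M − 15P_x − 6P_y)/P_x.
Discretionary income = 185 − 15·6.9 − 6·5 = 51.5; y* = 6 + 0.5·51.5/5 = 11.15.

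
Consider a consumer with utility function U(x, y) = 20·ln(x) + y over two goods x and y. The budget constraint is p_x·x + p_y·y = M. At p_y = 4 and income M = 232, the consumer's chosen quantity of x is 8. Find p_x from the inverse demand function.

p_x = 10

MU_x = 20/x, MU_y = 1. Tangency: 20/x = p_x/p_y.
So x*(p_x,p_y) = 20·p_y/p_x, independent of income; and y* = (M − 20·p_y)/p_y.
Set x* = 8 in the demand function and solve for p_x: p_x = 10.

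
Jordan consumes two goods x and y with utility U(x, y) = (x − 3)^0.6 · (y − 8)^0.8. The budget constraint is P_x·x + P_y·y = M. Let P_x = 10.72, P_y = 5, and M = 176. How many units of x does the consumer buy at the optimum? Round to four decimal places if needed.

x* = 7.1514

MRS = (3/4)·(y−8)/(x−3). Tangency with P_x/P_y gives y−8 = (4/3)·(P_x/P_y)·(x−3).
After buying the subsistence bundle (3, 8), a share 3/7 of the remaining income goes to x: x* = 3 + 3/7·(M − 3P_x − 8P_y)/P_x.
Discretionary income = 176 − 3·10.72 − 8·5 = 103.84; x* = 3 + 3/7·103.84/10.72 = 7.1514.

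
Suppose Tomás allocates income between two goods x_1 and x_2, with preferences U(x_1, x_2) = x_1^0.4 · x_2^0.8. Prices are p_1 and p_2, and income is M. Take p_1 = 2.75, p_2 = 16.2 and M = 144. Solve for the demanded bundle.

x_1* = 17.4545, x_2* = 5.9259

At p_1=2.75, p_2=16.2, M=144: x_1* = 1/3·144/2.75 = 17.4545, x_2* = 5.9259.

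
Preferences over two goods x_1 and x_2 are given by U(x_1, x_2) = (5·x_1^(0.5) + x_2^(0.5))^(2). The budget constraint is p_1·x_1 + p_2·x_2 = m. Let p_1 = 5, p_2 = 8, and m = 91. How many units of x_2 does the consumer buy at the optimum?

Numerically x_2/x_1 = 0.015625, so x_1* = 91/(5 + 8·0.015625) = 17.7561 and x_2* = 0.015625·17.7561 = 0.2774.

x_2* = 0.2774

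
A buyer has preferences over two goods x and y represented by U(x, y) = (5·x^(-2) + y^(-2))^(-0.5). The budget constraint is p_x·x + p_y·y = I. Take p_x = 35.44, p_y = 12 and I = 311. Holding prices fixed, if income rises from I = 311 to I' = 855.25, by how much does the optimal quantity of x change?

From the CES first-order condition, 5·(y/x)^(3) = p_x/p_y.
Solve for the ratio: y/x = [(1/5)·p_x/p_y]^(1/3).
With the ratio pinned down, the budget gives x* = I/(p_x + p_y·(y/x)) and y* = (y/x)·x*.
Numerically y/x = 0.839036, so x* = 311/(35.44 + 12·0.839036) = 6.8339.
At I' = 855.25: x* = 18.7932. Change: 18.7932 − 6.8339 = 11.9593.

Δx* = 11.9593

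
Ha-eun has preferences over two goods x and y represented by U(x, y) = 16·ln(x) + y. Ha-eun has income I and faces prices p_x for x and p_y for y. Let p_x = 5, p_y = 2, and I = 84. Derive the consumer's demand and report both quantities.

x* = 6.4, y* = 26

Set MRS = p_x/p_y: (16/x)/1 = p_x/p_y.
So x*(p_x,p_y) = 16·p_y/p_x, independent of income; and y* = (I − 16·p_y)/p_y.
At the given prices: x* = 16·2/5 = 6.4, and y* = 26.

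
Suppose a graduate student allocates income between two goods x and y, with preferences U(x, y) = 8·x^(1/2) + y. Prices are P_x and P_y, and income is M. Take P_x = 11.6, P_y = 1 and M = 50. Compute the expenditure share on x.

share on x = 0.0276

MU_x = 4/√x, MU_y = 1. Tangency: 4/√x = P_x/P_y.
Thus x* = (4·P_y/P_x)² — independent of M — with the rest of income spent on y.
Plugging in: x* = (4·1/11.6)² = 0.1189, y* = 48.6207.
Expenditure on x: 11.6·0.1189 = 1.3793; share = 0.0276.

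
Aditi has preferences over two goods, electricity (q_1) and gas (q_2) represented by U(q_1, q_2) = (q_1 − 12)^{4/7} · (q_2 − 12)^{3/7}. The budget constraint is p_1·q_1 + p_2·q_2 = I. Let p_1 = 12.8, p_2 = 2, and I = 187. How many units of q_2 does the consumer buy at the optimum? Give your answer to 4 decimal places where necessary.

q_2* = 14.0143

MRS = (4/3)·(q_2−12)/(q_1−12). Tangency with p_1/p_2 gives q_2−12 = (3/4)·(p_1/p_2)·(q_1−12).
Substituting into the budget: q_1* = 12 + 4/7·(I − 12·p_1 − 12·p_2)/p_1, and q_2* = 12 + 3/7·(…)/p_2.
Discretionary income = 187 − 12·12.8 − 12·2 = 9.4; q_2* = 12 + 3/7·9.4/2 = 14.0143.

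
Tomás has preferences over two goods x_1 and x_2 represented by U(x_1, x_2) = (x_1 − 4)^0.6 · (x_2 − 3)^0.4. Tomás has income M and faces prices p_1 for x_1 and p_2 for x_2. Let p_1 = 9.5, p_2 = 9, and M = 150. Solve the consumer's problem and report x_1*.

This is Cobb-Douglas in (x_1−4, x_2−3): tangency gives 0.6·p_2·(x_2−3) = 0.4·p_1·(x_1−4).
After buying the subsistence bundle (4, 3), a share 0.6 of the remaining income goes to x_1: x_1* = 4 + 0.6·(M − 4p_1 − 3p_2)/p_1.
Discretionary income = 150 − 4·9.5 − 3·9 = 85; x_1* = 4 + 0.6·85/9.5 = 9.3684.

x_1* = 9.3684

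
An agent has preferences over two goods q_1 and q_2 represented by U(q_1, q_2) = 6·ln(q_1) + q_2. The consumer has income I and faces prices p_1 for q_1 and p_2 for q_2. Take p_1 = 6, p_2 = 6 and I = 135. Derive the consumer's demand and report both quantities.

q_1* = 6, q_2* = 16.5

MU_q_1 = 6/q_1, MU_q_2 = 1. Tangency: 6/q_1 = p_1/p_2.
So q_1*(p_1,p_2) = 6·p_2/p_1, independent of income; and q_2* = (I − 6·p_2)/p_2.
At the given prices: q_1* = 6·6/6 = 6, and q_2* = 16.5.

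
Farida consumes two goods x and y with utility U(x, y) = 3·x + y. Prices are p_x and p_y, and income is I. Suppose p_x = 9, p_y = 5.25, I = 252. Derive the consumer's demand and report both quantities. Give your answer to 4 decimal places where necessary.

x* = 28, y* = 0

x gives more utility per dollar, so spend all income on x: x* = I/p_x, y* = 0.
Numerically: x* = 28, y* = 0.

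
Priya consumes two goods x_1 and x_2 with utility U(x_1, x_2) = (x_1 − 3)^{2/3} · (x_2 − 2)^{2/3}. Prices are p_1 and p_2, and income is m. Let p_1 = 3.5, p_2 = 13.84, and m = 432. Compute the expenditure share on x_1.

This is Cobb-Douglas in (x_1−3, x_2−2): tangency gives 2/3·p_2·(x_2−2) = 2/3·p_1·(x_1−3).
After buying the subsistence bundle (3, 2), a share 0.5 of the remaining income goes to x_1: x_1* = 3 + 0.5·(m − 3p_1 − 2p_2)/p_1.
Discretionary income = 432 − 3·3.5 − 2·13.84 = 393.82; x_1* = 3 + 0.5·393.82/3.5 = 59.26; x_2* = 2 + 0.5·393.82/13.84 = 16.2276.
Expenditure on x_1: 3.5·59.26 = 207.41; share = 0.4801.

share on x_1 = 0.4801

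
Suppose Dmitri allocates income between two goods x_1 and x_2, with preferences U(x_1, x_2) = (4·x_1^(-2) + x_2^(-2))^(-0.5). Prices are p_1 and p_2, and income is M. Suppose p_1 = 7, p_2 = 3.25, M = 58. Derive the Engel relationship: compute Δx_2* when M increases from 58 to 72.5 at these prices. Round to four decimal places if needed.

Δx_2* = 1.2232

MU_x_1 ∝ 4·x_1^(-3), MU_x_2 ∝ x_2^(-3), so MRS = 4·(x_2/x_1)^(3) = p_1/p_2.
Hence x_2/x_1 = ((1/4)·p_1/p_2)^(1/(3)), i.e. raised to the 1/3 power.
With the ratio pinned down, the budget gives x_1* = M/(p_1 + p_2·(x_2/x_1)) and x_2* = (x_2/x_1)·x_1*.
Numerically x_2/x_1 = 0.813551, so x_1* = 58/(7 + 3.25·0.813551) = 6.0141 and x_2* = 0.813551·6.0141 = 4.8928.
At M' = 72.5: x_2* = 6.1159. Change: 6.1159 − 4.8928 = 1.2232.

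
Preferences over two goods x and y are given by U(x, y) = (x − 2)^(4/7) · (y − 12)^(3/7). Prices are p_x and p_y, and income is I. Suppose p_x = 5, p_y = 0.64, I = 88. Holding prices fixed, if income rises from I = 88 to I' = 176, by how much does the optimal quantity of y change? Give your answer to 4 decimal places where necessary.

Substituting into the budget: x* = 2 + 4/7·(I − 2·p_x − 12·p_y)/p_x, and y* = 12 + 3/7·(…)/p_y.
Discretionary income = 88 − 2·5 − 12·0.64 = 70.32; y* = 12 + 3/7·70.32/0.64 = 59.0893.
At I' = 176: y* = 118.0179. Change: 118.0179 − 59.0893 = 58.9286.

Δy* = 58.9286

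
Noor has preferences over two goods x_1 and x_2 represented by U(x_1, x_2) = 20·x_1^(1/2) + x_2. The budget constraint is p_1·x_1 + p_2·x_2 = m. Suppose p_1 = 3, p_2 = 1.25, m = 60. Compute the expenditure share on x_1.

share on x_1 = 0.8681

Set MRS = p_1/p_2: 10·x_1^(−1/2) = p_1/p_2.
Solve: √x_1 = 10·p_2/p_1, so x_1*(p_1,p_2) = (10·p_2/p_1)², and x_2* = (m − p_1·x_1*)/p_2.
Plugging in: x_1* = (10·1.25/3)² = 17.3611, x_2* = 6.3333.
Expenditure on x_1: 3·17.3611 = 52.0833; share = 0.8681.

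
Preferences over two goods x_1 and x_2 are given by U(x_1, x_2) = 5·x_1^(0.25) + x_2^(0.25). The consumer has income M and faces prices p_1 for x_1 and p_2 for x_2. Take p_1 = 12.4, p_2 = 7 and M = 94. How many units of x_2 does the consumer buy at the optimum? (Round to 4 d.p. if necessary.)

MU_x_1 ∝ 5·x_1^(-0.75), MU_x_2 ∝ x_2^(-0.75), so MRS = 5·(x_2/x_1)^(0.75) = p_1/p_2.
Solve for the ratio: x_2/x_1 = [(1/5)·p_1/p_2]^(4/3).
Substitute x_2 = (x_2/x_1)·x_1 into the budget: x_1* = M/(p_1 + p_2·(x_2/x_1)).
Numerically x_2/x_1 = 0.250691, so x_1* = 94/(12.4 + 7·0.250691) = 6.6408 and x_2* = 0.250691·6.6408 = 1.6648.

x_2* = 1.6648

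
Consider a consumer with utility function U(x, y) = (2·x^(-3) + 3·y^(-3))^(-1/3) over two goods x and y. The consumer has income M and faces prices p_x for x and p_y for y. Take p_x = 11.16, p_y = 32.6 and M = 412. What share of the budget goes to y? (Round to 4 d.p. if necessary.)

Substitute y = (y/x)·x into the budget: x* = M/(p_x + p_y·(y/x)).
Numerically y/x = 0.846515, so x* = 412/(11.16 + 32.6·0.846515) = 10.6305 and y* = 0.846515·10.6305 = 8.9989.
Expenditure on y: 32.6·8.9989 = 293.3635; share = 0.712.

share on y = 0.712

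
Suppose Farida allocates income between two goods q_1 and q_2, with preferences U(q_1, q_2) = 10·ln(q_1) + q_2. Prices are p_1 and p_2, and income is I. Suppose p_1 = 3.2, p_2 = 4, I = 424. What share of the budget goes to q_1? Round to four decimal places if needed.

Set MRS = p_1/p_2: (10/q_1)/1 = p_1/p_2.
So q_1*(p_1,p_2) = 10·p_2/p_1, independent of income; and q_2* = (I − 10·p_2)/p_2.
At the given prices: q_1* = 10·4/3.2 = 12.5, and q_2* = 96.
Expenditure on q_1: 3.2·12.5 = 40; share = 0.0943.

share on q_1 = 0.0943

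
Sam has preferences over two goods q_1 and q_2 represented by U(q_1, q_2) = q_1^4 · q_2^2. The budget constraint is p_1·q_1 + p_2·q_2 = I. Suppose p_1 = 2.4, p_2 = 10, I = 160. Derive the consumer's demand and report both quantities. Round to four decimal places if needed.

q_1* = 44.4444, q_2* = 5.3333

The MRS is 2·q_2/q_1. Set MRS = p_1/p_2.
Rearranging, p_2·q_2 = (1/2)·p_1·q_1. Substituting into the budget gives p_1·q_1·(1 + (1/2)) = I.
Demand: q_1*(p_1,p_2,I) = 2/3·I/p_1 and q_2* = 1/3·I/p_2.
At p_1=2.4, p_2=10, I=160: q_1* = 2/3·160/2.4 = 44.4444, q_2* = 5.3333.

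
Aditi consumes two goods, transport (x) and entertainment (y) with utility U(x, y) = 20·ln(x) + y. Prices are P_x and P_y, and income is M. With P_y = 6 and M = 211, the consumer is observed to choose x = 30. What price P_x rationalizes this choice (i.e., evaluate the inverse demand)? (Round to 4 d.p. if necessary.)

MU_x = 20/x, MU_y = 1. Tangency: 20/x = P_x/P_y.
So x*(P_x,P_y) = 20·P_y/P_x, independent of income; and y* = (M − 20·P_y)/P_y.
Set x* = 30 in the demand function and solve for P_x: P_x = 4.

P_x = 4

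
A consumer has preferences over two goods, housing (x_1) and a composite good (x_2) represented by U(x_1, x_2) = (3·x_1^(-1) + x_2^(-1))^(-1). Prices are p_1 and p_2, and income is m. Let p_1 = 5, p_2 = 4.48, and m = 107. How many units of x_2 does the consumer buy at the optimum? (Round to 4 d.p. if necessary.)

From the CES first-order condition, 3·(x_2/x_1)^(2) = p_1/p_2.
Solve for the ratio: x_2/x_1 = [(1/3)·p_1/p_2]^(0.5).
Substitute x_2 = (x_2/x_1)·x_1 into the budget: x_1* = m/(p_1 + p_2·(x_2/x_1)).
Numerically x_2/x_1 = 0.609938, so x_1* = 107/(5 + 4.48·0.609938) = 13.8377 and x_2* = 0.609938·13.8377 = 8.4401.

x_2* = 8.4401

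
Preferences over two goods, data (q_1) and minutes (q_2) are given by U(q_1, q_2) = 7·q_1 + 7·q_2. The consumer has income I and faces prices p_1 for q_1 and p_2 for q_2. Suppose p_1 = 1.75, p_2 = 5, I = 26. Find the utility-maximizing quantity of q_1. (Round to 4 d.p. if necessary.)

q_1 gives more utility per dollar, so spend all income on q_1: q_1* = I/p_1, q_2* = 0.
Numerically: q_1* = 14.8571, q_2* = 0.

q_1* = 14.8571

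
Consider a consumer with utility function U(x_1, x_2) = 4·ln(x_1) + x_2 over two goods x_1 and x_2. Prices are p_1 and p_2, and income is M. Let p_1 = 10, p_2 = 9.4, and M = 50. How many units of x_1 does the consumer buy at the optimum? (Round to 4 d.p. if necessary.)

x_1* = 3.76

Set MRS = p_1/p_2: (4/x_1)/1 = p_1/p_2.
So x_1*(p_1,p_2) = 4·p_2/p_1, independent of income; and x_2* = (M − 4·p_2)/p_2.
At the given prices: x_1* = 4·9.4/10 = 3.76.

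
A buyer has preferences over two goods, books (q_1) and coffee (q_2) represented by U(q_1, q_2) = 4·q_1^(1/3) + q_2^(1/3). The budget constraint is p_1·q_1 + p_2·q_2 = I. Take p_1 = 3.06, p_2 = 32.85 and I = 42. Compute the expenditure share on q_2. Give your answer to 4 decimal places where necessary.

share on q_2 = 0.0367

Numerically q_2/q_1 = 0.003554, so q_1* = 42/(3.06 + 32.85·0.003554) = 13.2211 and q_2* = 0.003554·13.2211 = 0.047.
Expenditure on q_2: 32.85·0.047 = 1.5434; share = 0.0367.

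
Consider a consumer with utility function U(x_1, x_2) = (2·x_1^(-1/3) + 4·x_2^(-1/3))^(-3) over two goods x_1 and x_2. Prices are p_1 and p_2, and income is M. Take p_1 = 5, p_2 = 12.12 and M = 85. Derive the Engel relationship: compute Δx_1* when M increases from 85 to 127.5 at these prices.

Δx_1* = 2.7433

MRS = MU_x_1/MU_x_2 = (1/2)·(x_2/x_1)^(4/3). Set equal to p_1/p_2.
Solve for the ratio: x_2/x_1 = [2·p_1/p_2]^(0.75).
Substitute x_2 = (x_2/x_1)·x_1 into the budget: x_1* = M/(p_1 + p_2·(x_2/x_1)).
Numerically x_2/x_1 = 0.865711, so x_1* = 85/(5 + 12.12·0.865711) = 5.4866.
At M' = 127.5: x_1* = 8.2298. Change: 8.2298 − 5.4866 = 2.7433.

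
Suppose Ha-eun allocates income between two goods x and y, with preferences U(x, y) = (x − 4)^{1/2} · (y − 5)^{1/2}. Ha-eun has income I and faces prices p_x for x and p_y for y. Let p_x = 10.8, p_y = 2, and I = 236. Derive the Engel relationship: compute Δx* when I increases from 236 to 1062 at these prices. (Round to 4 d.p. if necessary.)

This is Cobb-Douglas in (x−4, y−5): tangency gives 0.5·p_y·(y−5) = 0.5·p_x·(x−4).
After buying the subsistence bundle (4, 5), a share 0.5 of the remaining income goes to x: x* = 4 + 0.5·(I − 4p_x − 5p_y)/p_x.
Discretionary income = 236 − 4·10.8 − 5·2 = 182.8; x* = 4 + 0.5·182.8/10.8 = 12.463.
At I' = 1062: x* = 50.7037. Change: 50.7037 − 12.463 = 38.2407.

Δx* = 38.2407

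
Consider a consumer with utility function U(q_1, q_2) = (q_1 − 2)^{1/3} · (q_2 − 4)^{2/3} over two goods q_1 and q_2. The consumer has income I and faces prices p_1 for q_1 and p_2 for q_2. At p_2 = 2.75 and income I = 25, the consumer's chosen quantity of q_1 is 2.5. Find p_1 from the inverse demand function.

p_1 = 4

MRS = (1/2)·(q_2−4)/(q_1−2). Tangency with p_1/p_2 gives q_2−4 = 2·(p_1/p_2)·(q_1−2).
After buying the subsistence bundle (2, 4), a share 1/3 of the remaining income goes to q_1: q_1* = 2 + 1/3·(I − 2p_1 − 4p_2)/p_1.
Set q_1* = 2.5 in the demand function and solve for p_1: p_1 = 4.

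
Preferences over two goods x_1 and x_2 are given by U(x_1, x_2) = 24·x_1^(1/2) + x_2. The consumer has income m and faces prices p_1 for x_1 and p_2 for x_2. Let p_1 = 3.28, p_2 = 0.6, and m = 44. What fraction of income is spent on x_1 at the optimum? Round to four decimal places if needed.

Plugging in: x_1* = (12·0.6/3.28)² = 4.8186, x_2* = 46.9919.
Expenditure on x_1: 3.28·4.8186 = 15.8049; share = 0.3592.

share on x_1 = 0.3592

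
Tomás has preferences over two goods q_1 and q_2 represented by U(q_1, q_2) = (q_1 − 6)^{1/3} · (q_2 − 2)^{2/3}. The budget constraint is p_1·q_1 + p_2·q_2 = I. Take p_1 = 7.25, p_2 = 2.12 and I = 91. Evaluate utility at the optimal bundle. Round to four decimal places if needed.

V = 7.1666

Let q_1' = q_1−6, q_2' = q_2−2. MRS = (1/2)·q_2'/q_1' = p_1/p_2.
Substituting into the budget: q_1* = 6 + 1/3·(I − 6·p_1 − 2·p_2)/p_1, and q_2* = 2 + 2/3·(…)/p_2.
Discretionary income = 91 − 6·7.25 − 2·2.12 = 43.26; q_1* = 6 + 1/3·43.26/7.25 = 7.989; q_2* = 2 + 2/3·43.26/2.12 = 15.6038.
Utility at the optimum: U(7.989, 15.6038) = 7.1666.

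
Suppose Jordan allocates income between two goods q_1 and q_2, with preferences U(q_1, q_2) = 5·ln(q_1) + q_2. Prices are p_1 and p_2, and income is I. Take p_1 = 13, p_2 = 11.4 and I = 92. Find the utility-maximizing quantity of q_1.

At the given prices: q_1* = 5·11.4/13 = 4.3846.

q_1* = 4.3846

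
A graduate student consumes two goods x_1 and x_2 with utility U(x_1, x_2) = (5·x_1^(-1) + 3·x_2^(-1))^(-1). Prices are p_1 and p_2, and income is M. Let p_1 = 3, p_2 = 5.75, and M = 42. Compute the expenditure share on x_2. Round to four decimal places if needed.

share on x_2 = 0.5175

MU_x_1 ∝ 5·x_1^(-2), MU_x_2 ∝ 3·x_2^(-2), so MRS = (5/3)·(x_2/x_1)^(2) = p_1/p_2.
Hence x_2/x_1 = ((3/5)·p_1/p_2)^(1/(2)), i.e. raised to the 0.5 power.
With the ratio pinned down, the budget gives x_1* = M/(p_1 + p_2·(x_2/x_1)) and x_2* = (x_2/x_1)·x_1*.
Numerically x_2/x_1 = 0.559503, so x_1* = 42/(3 + 5.75·0.559503) = 6.7555 and x_2* = 0.559503·6.7555 = 3.7797.
Expenditure on x_2: 5.75·3.7797 = 21.7335; share = 0.5175.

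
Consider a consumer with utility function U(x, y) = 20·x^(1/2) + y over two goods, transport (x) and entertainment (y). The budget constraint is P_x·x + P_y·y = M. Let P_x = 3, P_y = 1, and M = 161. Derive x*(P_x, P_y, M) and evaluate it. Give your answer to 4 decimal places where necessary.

Utility is quasi-linear in y; the FOC for x is 10/√x = P_x/P_y.
Solve: √x = 10·P_y/P_x, so x*(P_x,P_y) = (10·P_y/P_x)², and y* = (M − P_x·x*)/P_y.
Plugging in: x* = (10·1/3)² = 11.1111.

x* = 11.1111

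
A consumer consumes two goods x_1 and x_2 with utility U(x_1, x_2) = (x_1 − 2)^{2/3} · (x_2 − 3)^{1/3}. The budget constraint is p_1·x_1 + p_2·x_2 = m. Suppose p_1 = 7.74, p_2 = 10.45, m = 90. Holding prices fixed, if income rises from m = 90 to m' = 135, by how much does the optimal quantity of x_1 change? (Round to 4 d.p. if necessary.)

Substituting into the budget: x_1* = 2 + 2/3·(m − 2·p_1 − 3·p_2)/p_1, and x_2* = 3 + 1/3·(…)/p_2.
Discretionary income = 90 − 2·7.74 − 3·10.45 = 43.17; x_1* = 2 + 2/3·43.17/7.74 = 5.7183.
At m' = 135: x_1* = 9.5943. Change: 9.5943 − 5.7183 = 3.876.

Δx_1* = 3.876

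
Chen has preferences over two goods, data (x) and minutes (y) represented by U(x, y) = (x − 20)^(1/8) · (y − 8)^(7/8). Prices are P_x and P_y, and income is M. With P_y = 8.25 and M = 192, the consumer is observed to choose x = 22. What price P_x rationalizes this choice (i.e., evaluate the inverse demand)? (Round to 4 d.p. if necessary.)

P_x = 3.5

MRS = (1/7)·(y−8)/(x−20). Tangency with P_x/P_y gives y−8 = 7·(P_x/P_y)·(x−20).
Substituting into the budget: x* = 20 + 0.125·(M − 20·P_x − 8·P_y)/P_x, and y* = 8 + 0.875·(…)/P_y.
Set x* = 22 in the demand function and solve for P_x: P_x = 3.5.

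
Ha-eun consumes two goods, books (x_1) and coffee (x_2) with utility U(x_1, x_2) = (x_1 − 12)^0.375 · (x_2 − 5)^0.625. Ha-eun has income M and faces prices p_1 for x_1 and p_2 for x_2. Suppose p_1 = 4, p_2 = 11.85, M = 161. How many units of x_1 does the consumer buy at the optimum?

Let x_1' = x_1−12, x_2' = x_2−5. MRS = (3/5)·x_2'/x_1' = p_1/p_2.
Substituting into the budget: x_1* = 12 + 0.375·(M − 12·p_1 − 5·p_2)/p_1, and x_2* = 5 + 0.625·(…)/p_2.
Discretionary income = 161 − 12·4 − 5·11.85 = 53.75; x_1* = 12 + 0.375·53.75/4 = 17.0391.

x_1* = 17.0391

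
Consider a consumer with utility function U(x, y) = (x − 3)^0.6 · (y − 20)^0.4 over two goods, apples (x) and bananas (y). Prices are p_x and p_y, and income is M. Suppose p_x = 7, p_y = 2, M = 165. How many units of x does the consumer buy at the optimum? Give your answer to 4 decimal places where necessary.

This is Cobb-Douglas in (x−3, y−20): tangency gives 0.6·p_y·(y−20) = 0.4·p_x·(x−3).
After buying the subsistence bundle (3, 20), a share 0.6 of the remaining income goes to x: x* = 3 + 0.6·(M − 3p_x − 20p_y)/p_x.
Discretionary income = 165 − 3·7 − 20·2 = 104; x* = 3 + 0.6·104/7 = 11.9143.

x* = 11.9143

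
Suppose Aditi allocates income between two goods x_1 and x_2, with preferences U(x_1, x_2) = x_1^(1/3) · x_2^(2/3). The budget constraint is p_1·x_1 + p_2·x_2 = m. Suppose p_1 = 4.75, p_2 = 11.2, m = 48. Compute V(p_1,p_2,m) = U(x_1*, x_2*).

V = 3.0183

The MRS is (1/2)·x_2/x_1. Set MRS = p_1/p_2.
Rearranging, p_2·x_2 = 2·p_1·x_1. Substituting into the budget gives p_1·x_1·(1 + 2) = m.
Demand: x_1*(p_1,p_2,m) = 1/3·m/p_1 and x_2* = 2/3·m/p_2.
At p_1=4.75, p_2=11.2, m=48: x_1* = 1/3·48/4.75 = 3.3684, x_2* = 2.8571.
Utility at the optimum: U(3.3684, 2.8571) = 3.0183.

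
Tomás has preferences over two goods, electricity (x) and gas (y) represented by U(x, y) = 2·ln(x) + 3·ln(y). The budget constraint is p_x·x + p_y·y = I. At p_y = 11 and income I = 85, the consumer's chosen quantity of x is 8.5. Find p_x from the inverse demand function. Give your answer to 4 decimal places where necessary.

MU_x/MU_y = (2·y)/(3·x); tangency sets this equal to p_x/p_y.
So 2·p_y·y = 3·p_x·x; combined with the budget, a share 0.4 of income goes to x.
Demand: x*(p_x,p_y,I) = 0.4·I/p_x and y* = 0.6·I/p_y.
Set x* = 8.5 in the demand function and solve for p_x: p_x = 4.

p_x = 4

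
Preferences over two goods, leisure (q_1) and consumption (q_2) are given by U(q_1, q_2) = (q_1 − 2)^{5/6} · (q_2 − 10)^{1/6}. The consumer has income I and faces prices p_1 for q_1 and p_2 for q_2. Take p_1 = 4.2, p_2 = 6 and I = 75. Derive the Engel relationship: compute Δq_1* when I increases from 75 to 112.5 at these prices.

Δq_1* = 7.4405

This is Cobb-Douglas in (q_1−2, q_2−10): tangency gives 5/6·p_2·(q_2−10) = 1/6·p_1·(q_1−2).
After buying the subsistence bundle (2, 10), a share 5/6 of the remaining income goes to q_1: q_1* = 2 + 5/6·(I − 2p_1 − 10p_2)/p_1.
Discretionary income = 75 − 2·4.2 − 10·6 = 6.6; q_1* = 2 + 5/6·6.6/4.2 = 3.3095.
At I' = 112.5: q_1* = 10.75. Change: 10.75 − 3.3095 = 7.4405.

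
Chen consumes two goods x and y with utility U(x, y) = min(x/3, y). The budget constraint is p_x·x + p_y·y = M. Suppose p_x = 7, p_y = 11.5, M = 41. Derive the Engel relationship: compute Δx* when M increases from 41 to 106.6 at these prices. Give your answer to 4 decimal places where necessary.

Leontief preferences: the optimum is at the kink where x/3 = y/1, i.e. y = (1/3)·x.
Budget: p_x·x + p_y·(1/3)·x = M, so (3·p_x + p_y)·x = 3·M.
Demand: x*(p_x,p_y,M) = 3·M/(3·p_x + p_y), y* = M/(3·p_x + p_y).
Here 3·7 + 11.5 = 32.5, giving x* = 3.7846.
At M' = 106.6: x* = 9.84. Change: 9.84 − 3.7846 = 6.0554.

Δx* = 6.0554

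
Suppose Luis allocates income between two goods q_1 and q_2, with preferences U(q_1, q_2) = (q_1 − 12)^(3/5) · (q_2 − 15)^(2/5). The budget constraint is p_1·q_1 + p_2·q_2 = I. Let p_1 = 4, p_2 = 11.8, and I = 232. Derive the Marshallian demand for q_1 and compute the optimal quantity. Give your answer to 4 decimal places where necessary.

This is Cobb-Douglas in (q_1−12, q_2−15): tangency gives 0.6·p_2·(q_2−15) = 0.4·p_1·(q_1−12).
After buying the subsistence bundle (12, 15), a share 0.6 of the remaining income goes to q_1: q_1* = 12 + 0.6·(I − 12p_1 − 15p_2)/p_1.
Discretionary income = 232 − 12·4 − 15·11.8 = 7; q_1* = 12 + 0.6·7/4 = 13.05.

q_1* = 13.05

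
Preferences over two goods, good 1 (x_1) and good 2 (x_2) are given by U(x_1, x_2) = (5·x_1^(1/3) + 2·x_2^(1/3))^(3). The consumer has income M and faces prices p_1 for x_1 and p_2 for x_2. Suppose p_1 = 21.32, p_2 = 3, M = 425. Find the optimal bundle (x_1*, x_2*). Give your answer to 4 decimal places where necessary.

MRS = MU_x_1/MU_x_2 = (5/2)·(x_2/x_1)^(2/3). Set equal to p_1/p_2.
Hence x_2/x_1 = ((2/5)·p_1/p_2)^(1/(2/3)), i.e. raised to the 1.5 power.
Substitute x_2 = (x_2/x_1)·x_1 into the budget: x_1* = M/(p_1 + p_2·(x_2/x_1)).
Numerically x_2/x_1 = 4.792796, so x_1* = 425/(21.32 + 3·4.792796) = 11.9053 and x_2* = 4.792796·11.9053 = 57.0597.

x_1* = 11.9053, x_2* = 57.0597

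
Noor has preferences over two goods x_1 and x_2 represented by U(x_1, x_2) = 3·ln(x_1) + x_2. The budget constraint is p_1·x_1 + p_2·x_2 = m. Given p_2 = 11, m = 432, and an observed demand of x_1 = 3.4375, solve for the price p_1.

Set MRS = p_1/p_2: (3/x_1)/1 = p_1/p_2.
So x_1*(p_1,p_2) = 3·p_2/p_1, independent of income; and x_2* = (m − 3·p_2)/p_2.
Set x_1* = 3.4375 in the demand function and solve for p_1: p_1 = 9.6.

p_1 = 9.6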